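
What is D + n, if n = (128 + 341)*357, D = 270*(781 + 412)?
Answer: 489543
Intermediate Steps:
D = 322110 (D = 270*1193 = 322110)
n = 167433 (n = 469*357 = 167433)
D + n = 322110 + 167433 = 489543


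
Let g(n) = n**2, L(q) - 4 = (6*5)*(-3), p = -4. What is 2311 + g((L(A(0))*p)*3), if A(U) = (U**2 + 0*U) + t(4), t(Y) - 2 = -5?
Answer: 1067335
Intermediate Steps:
t(Y) = -3 (t(Y) = 2 - 5 = -3)
A(U) = -3 + U**2 (A(U) = (U**2 + 0*U) - 3 = (U**2 + 0) - 3 = U**2 - 3 = -3 + U**2)
L(q) = -86 (L(q) = 4 + (6*5)*(-3) = 4 + 30*(-3) = 4 - 90 = -86)
2311 + g((L(A(0))*p)*3) = 2311 + (-86*(-4)*3)**2 = 2311 + (344*3)**2 = 2311 + 1032**2 = 2311 + 1065024 = 1067335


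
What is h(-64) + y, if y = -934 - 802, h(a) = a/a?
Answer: -1735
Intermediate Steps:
h(a) = 1
y = -1736
h(-64) + y = 1 - 1736 = -1735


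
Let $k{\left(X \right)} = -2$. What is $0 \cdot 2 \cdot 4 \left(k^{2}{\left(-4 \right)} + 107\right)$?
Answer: $0$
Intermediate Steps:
$0 \cdot 2 \cdot 4 \left(k^{2}{\left(-4 \right)} + 107\right) = 0 \cdot 2 \cdot 4 \left(\left(-2\right)^{2} + 107\right) = 0 \cdot 4 \left(4 + 107\right) = 0 \cdot 111 = 0$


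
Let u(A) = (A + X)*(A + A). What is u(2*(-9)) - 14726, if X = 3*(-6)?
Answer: -13430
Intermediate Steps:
X = -18
u(A) = 2*A*(-18 + A) (u(A) = (A - 18)*(A + A) = (-18 + A)*(2*A) = 2*A*(-18 + A))
u(2*(-9)) - 14726 = 2*(2*(-9))*(-18 + 2*(-9)) - 14726 = 2*(-18)*(-18 - 18) - 14726 = 2*(-18)*(-36) - 14726 = 1296 - 14726 = -13430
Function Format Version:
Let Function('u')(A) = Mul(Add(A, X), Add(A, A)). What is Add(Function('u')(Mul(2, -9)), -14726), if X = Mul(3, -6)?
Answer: -13430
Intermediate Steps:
X = -18
Function('u')(A) = Mul(2, A, Add(-18, A)) (Function('u')(A) = Mul(Add(A, -18), Add(A, A)) = Mul(Add(-18, A), Mul(2, A)) = Mul(2, A, Add(-18, A)))
Add(Function('u')(Mul(2, -9)), -14726) = Add(Mul(2, Mul(2, -9), Add(-18, Mul(2, -9))), -14726) = Add(Mul(2, -18, Add(-18, -18)), -14726) = Add(Mul(2, -18, -36), -14726) = Add(1296, -14726) = -13430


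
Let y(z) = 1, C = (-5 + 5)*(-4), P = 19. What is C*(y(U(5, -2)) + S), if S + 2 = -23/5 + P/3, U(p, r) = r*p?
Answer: 0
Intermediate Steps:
U(p, r) = p*r
C = 0 (C = 0*(-4) = 0)
S = -4/15 (S = -2 + (-23/5 + 19/3) = -2 + 26/15 = -4/15 ≈ -0.26667)
C*(y(U(5, -2)) + S) = 0*(1 - 4/15) = 0*(11/15) = 0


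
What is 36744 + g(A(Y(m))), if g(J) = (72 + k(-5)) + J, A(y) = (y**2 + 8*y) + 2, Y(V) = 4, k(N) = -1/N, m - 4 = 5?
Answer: 184331/5 ≈ 36866.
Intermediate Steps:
m = 9 (m = 4 + 5 = 9)
A(y) = 2 + y**2 + 8*y
g(J) = 361/5 + J (g(J) = (72 - 1/(-5)) + J = (72 - 1*(-1/5)) + J = (72 + 1/5) + J = 361/5 + J)
36744 + g(A(Y(m))) = 36744 + (361/5 + (2 + 4**2 + 8*4)) = 36744 + (361/5 + (2 + 16 + 32)) = 36744 + (361/5 + 50) = 36744 + 611/5 = 184331/5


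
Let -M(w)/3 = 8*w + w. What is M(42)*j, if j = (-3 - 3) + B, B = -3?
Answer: 10206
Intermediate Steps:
M(w) = -27*w (M(w) = -3*(8*w + w) = -27*w)
j = -9 (j = (-3 - 3) - 3 = -6 - 3 = -9)
M(42)*j = -27*42*(-9) = -1134*(-9) = 10206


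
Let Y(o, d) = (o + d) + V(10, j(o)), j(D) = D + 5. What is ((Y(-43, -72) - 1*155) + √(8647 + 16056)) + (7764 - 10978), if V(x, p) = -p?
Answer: -3446 + √24703 ≈ -3288.8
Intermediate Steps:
j(D) = 5 + D
Y(o, d) = -5 + d (Y(o, d) = (o + d) - (5 + o) = (d + o) + (-5 - o) = -5 + d)
((Y(-43, -72) - 1*155) + √(8647 + 16056)) + (7764 - 10978) = (((-5 - 72) - 1*155) + √(8647 + 16056)) + (7764 - 10978) = ((-77 - 155) + √24703) - 3214 = (-232 + √24703) - 3214 = -3446 + √24703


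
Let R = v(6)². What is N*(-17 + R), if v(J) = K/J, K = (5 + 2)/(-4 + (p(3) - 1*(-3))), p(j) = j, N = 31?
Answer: -74369/144 ≈ -516.45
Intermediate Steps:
K = 7/2 (K = (5 + 2)/(-4 + (3 - 1*(-3))) = 7/(-4 + (3 + 3)) = 7/(-4 + 6) = 7/2 ≈ 3.5000)
v(J) = 7/(2*J)
R = 49/144 (R = ((7/2)/6)² = ((7/2)*(⅙))² = (7/12)² = 49/144 ≈ 0.34028)
N*(-17 + R) = 31*(-17 + 49/144) = 31*(-2399/144) = -74369/144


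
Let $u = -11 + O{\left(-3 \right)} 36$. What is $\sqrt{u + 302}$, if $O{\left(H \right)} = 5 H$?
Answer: $i \sqrt{249} \approx 15.78 i$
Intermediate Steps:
$u = -551$ ($u = -11 + 5 \left(-3\right) 36 = -11 - 540 = -551$)
$\sqrt{u + 302} = \sqrt{-551 + 302} = \sqrt{-249} = i \sqrt{249}$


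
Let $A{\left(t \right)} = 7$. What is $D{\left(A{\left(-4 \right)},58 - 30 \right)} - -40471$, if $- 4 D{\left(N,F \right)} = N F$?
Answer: $40422$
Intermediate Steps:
$D{\left(N,F \right)} = - \frac{F N}{4}$ ($D{\left(N,F \right)} = - \frac{N F}{4} = - \frac{F N}{4}$)
$D{\left(A{\left(-4 \right)},58 - 30 \right)} - -40471 = \left(- \frac{1}{4}\right) \left(58 - 30\right) 7 - -40471 = \left(- \frac{1}{4}\right) \left(58 - 30\right) 7 + 40471 = \left(- \frac{1}{4}\right) 28 \cdot 7 + 40471 = -49 + 40471 = 40422$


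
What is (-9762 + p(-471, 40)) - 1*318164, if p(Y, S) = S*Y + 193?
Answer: -346573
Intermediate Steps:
p(Y, S) = 193 + S*Y
(-9762 + p(-471, 40)) - 1*318164 = (-9762 + (193 + 40*(-471))) - 1*318164 = (-9762 + (193 - 18840)) - 318164 = (-9762 - 18647) - 318164 = -28409 - 318164 = -346573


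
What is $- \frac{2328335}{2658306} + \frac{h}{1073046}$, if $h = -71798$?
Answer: $- \frac{448211935433}{475414103346} \approx -0.94278$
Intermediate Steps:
$- \frac{2328335}{2658306} + \frac{h}{1073046} = - \frac{2328335}{2658306} - \frac{71798}{1073046} = \left(-2328335\right) \frac{1}{2658306} - \frac{35899}{536523} = - \frac{2328335}{2658306} - \frac{35899}{536523} = - \frac{448211935433}{475414103346}$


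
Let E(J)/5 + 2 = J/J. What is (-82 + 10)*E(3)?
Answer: 360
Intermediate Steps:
E(J) = -5 (E(J) = -10 + 5*(J/J) = -10 + 5*1 = -10 + 5 = -5)
(-82 + 10)*E(3) = (-82 + 10)*(-5) = -72*(-5) = 360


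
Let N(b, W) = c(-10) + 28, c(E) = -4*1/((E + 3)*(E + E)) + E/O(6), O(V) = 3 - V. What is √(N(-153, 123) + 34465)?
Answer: 4*√23770110/105 ≈ 185.73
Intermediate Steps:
c(E) = -E/3 - 2/(E*(3 + E)) (c(E) = -4*1/((E + 3)*(E + E)) + E/(3 - 1*6) = -4*1/(2*E*(3 + E)) + E/(3 - 6) = -4*1/(2*E*(3 + E)) + E/(-3) = -2/(E*(3 + E)) + E*(-⅓) = -2/(E*(3 + E)) - E/3 = -E/3 - 2/(E*(3 + E)))
N(b, W) = 3287/105 (N(b, W) = (-2 - 1*(-10)² - ⅓*(-10)³)/((-10)*(3 - 10)) + 28 = -⅒*(-2 - 1*100 - ⅓*(-1000))/(-7) + 28 = -⅒*(-⅐)*(-2 - 100 + 1000/3) + 28 = -⅒*(-⅐)*694/3 + 28 = 347/105 + 28 = 3287/105)
√(N(-153, 123) + 34465) = √(3287/105 + 34465) = √(3622112/105) = 4*√23770110/105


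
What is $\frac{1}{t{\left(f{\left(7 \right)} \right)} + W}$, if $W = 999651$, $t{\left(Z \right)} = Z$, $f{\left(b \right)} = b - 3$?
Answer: $\frac{1}{999655} \approx 1.0003 \cdot 10^{-6}$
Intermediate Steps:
$f{\left(b \right)} = -3 + b$ ($f{\left(b \right)} = b - 3 = -3 + b$)
$\frac{1}{t{\left(f{\left(7 \right)} \right)} + W} = \frac{1}{\left(-3 + 7\right) + 999651} = \frac{1}{4 + 999651} = \frac{1}{999655}$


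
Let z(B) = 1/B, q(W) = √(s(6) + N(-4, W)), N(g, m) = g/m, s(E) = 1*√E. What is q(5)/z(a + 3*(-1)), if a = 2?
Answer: -√(-20 + 25*√6)/5 ≈ -1.2843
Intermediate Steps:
s(E) = √E
q(W) = √(√6 - 4/W)
q(5)/z(a + 3*(-1)) = √(√6 - 4/5)/(1/(2 + 3*(-1))) = √(√6 - 4*⅕)/(1/(2 - 3)) = √(√6 - ⅘)/(1/(-1)) = √(-⅘ + √6)/(-1) = √(-⅘ + √6)*(-1) = -√(-⅘ + √6)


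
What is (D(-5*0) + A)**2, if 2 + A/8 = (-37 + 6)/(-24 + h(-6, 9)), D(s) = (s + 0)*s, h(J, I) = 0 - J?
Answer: 400/81 ≈ 4.9383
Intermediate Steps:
h(J, I) = -J
D(s) = s**2 (D(s) = s*s = s**2)
A = -20/9 (A = -16 + 8*((-37 + 6)/(-24 - 1*(-6))) = -16 + 8*(-31/(-24 + 6)) = -16 + 8*(-31/(-18)) = -16 + 8*(-31*(-1/18)) = -16 + 8*(31/18) = -16 + 124/9 = -20/9 ≈ -2.2222)
(D(-5*0) + A)**2 = ((-5*0)**2 - 20/9)**2 = (0**2 - 20/9)**2 = (0 - 20/9)**2 = (-20/9)**2 = 400/81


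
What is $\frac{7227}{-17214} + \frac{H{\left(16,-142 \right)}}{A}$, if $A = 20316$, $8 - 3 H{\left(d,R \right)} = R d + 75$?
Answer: $- \frac{7453969}{19428868} \approx -0.38365$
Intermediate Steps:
$H{\left(d,R \right)} = - \frac{67}{3} - \frac{R d}{3}$ ($H{\left(d,R \right)} = \frac{8}{3} - \frac{R d + 75}{3} = \frac{8}{3} - \frac{75 + R d}{3} = \frac{8}{3} - \left(25 + \frac{R d}{3}\right) = - \frac{67}{3} - \frac{R d}{3}$)
$\frac{7227}{-17214} + \frac{H{\left(16,-142 \right)}}{A} = \frac{7227}{-17214} + \frac{- \frac{67}{3} - \left(- \frac{142}{3}\right) 16}{20316} = 7227 \left(- \frac{1}{17214}\right) + \left(- \frac{67}{3} + \frac{2272}{3}\right) \frac{1}{20316} = - \frac{2409}{5738} + 735 \cdot \frac{1}{20316} = - \frac{2409}{5738} + \frac{245}{6772} = - \frac{7453969}{19428868}$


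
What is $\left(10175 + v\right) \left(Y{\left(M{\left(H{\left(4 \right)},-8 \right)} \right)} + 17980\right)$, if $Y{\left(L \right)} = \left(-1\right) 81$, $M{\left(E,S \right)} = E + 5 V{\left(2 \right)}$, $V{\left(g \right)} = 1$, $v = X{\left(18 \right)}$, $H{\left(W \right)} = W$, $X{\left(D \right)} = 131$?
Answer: $184467094$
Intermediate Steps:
$v = 131$
$M{\left(E,S \right)} = 5 + E$ ($M{\left(E,S \right)} = E + 5 \cdot 1 = E + 5 = 5 + E$)
$Y{\left(L \right)} = -81$
$\left(10175 + v\right) \left(Y{\left(M{\left(H{\left(4 \right)},-8 \right)} \right)} + 17980\right) = \left(10175 + 131\right) \left(-81 + 17980\right) = 10306 \cdot 17899 = 184467094$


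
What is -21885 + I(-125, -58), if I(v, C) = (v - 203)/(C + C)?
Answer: -634583/29 ≈ -21882.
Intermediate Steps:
I(v, C) = (-203 + v)/(2*C) (I(v, C) = (-203 + v)/((2*C)) = (-203 + v)*(1/(2*C)) = (-203 + v)/(2*C))
-21885 + I(-125, -58) = -21885 + (½)*(-203 - 125)/(-58) = -21885 + (½)*(-1/58)*(-328) = -21885 + 82/29 = -634583/29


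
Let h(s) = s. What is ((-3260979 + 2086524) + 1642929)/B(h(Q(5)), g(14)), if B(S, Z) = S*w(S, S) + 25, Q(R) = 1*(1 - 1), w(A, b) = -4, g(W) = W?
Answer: 468474/25 ≈ 18739.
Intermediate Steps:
Q(R) = 0 (Q(R) = 1*0 = 0)
B(S, Z) = 25 - 4*S (B(S, Z) = S*(-4) + 25 = -4*S + 25 = 25 - 4*S)
((-3260979 + 2086524) + 1642929)/B(h(Q(5)), g(14)) = ((-3260979 + 2086524) + 1642929)/(25 - 4*0) = (-1174455 + 1642929)/(25 + 0) = 468474/25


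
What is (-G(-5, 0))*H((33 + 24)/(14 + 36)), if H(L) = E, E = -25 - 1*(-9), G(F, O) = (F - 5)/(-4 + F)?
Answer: 160/9 ≈ 17.778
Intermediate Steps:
G(F, O) = (-5 + F)/(-4 + F)
E = -16 (E = -25 + 9 = -16)
H(L) = -16
(-G(-5, 0))*H((33 + 24)/(14 + 36)) = -(-5 - 5)/(-4 - 5)*(-16) = -(-10)/(-9)*(-16) = -(-1)*(-10)/9*(-16) = -1*10/9*(-16) = -10/9*(-16) = 160/9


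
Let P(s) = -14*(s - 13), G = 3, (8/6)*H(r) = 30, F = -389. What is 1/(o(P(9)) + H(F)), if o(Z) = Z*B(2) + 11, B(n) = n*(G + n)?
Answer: 2/1187 ≈ 0.0016849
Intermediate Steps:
H(r) = 45/2 (H(r) = (3/4)*30 = 45/2)
P(s) = 182 - 14*s (P(s) = -14*(-13 + s) = 182 - 14*s)
B(n) = n*(3 + n)
o(Z) = 11 + 10*Z (o(Z) = Z*(2*(3 + 2)) + 11 = Z*(2*5) + 11 = Z*10 + 11 = 10*Z + 11 = 11 + 10*Z)
1/(o(P(9)) + H(F)) = 1/((11 + 10*(182 - 14*9)) + 45/2) = 1/((11 + 10*(182 - 126)) + 45/2) = 1/((11 + 10*56) + 45/2) = 1/((11 + 560) + 45/2) = 1/(571 + 45/2) = 1/(1187/2) = 2/1187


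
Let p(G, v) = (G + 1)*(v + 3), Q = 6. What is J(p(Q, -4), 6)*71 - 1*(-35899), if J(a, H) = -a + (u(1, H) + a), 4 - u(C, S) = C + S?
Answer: 35686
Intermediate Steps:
p(G, v) = (1 + G)*(3 + v)
u(C, S) = 4 - C - S (u(C, S) = 4 - (C + S) = 4 + (-C - S) = 4 - C - S)
J(a, H) = 3 - H (J(a, H) = -a + ((4 - 1*1 - H) + a) = -a + ((4 - 1 - H) + a) = -a + ((3 - H) + a) = -a + (3 + a - H) = 3 - H)
J(p(Q, -4), 6)*71 - 1*(-35899) = (3 - 1*6)*71 - 1*(-35899) = (3 - 6)*71 + 35899 = -3*71 + 35899 = -213 + 35899 = 35686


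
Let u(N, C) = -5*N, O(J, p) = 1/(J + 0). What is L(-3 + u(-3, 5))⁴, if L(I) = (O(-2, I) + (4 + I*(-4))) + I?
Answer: 17850625/16 ≈ 1.1157e+6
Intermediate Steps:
O(J, p) = 1/J
L(I) = 7/2 - 3*I (L(I) = (1/(-2) + (4 + I*(-4))) + I = (-½ + (4 - 4*I)) + I = (7/2 - 4*I) + I = 7/2 - 3*I)
L(-3 + u(-3, 5))⁴ = (7/2 - 3*(-3 - 5*(-3)))⁴ = (7/2 - 3*(-3 + 15))⁴ = (7/2 - 3*12)⁴ = (7/2 - 36)⁴ = (-65/2)⁴ = 17850625/16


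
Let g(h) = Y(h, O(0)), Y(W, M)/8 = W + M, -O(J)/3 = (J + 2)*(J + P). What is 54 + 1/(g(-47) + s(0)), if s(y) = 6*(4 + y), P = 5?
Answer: 31967/592 ≈ 53.998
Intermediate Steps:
O(J) = -3*(2 + J)*(5 + J) (O(J) = -3*(J + 2)*(J + 5) = -3*(2 + J)*(5 + J))
s(y) = 24 + 6*y
Y(W, M) = 8*M + 8*W (Y(W, M) = 8*(W + M) = 8*(M + W) = 8*M + 8*W)
g(h) = -240 + 8*h (g(h) = 8*(-30 - 21*0 - 3*0²) + 8*h = 8*(-30 + 0 - 3*0) + 8*h = 8*(-30 + 0 + 0) + 8*h = 8*(-30) + 8*h = -240 + 8*h)
54 + 1/(g(-47) + s(0)) = 54 + 1/((-240 + 8*(-47)) + (24 + 6*0)) = 54 + 1/((-240 - 376) + (24 + 0)) = 54 + 1/(-616 + 24) = 54 + 1/(-592) = 54 - 1/592 = 31967/592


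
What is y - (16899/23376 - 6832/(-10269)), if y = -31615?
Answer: -361402633963/11430864 ≈ -31616.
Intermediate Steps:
y - (16899/23376 - 6832/(-10269)) = -31615 - (16899/23376 - 6832/(-10269)) = -31615 - (16899*(1/23376) - 6832*(-1/10269)) = -31615 - (5633/7792 + 976/1467) = -31615 - 1*15868603/11430864 = -31615 - 15868603/11430864 = -361402633963/11430864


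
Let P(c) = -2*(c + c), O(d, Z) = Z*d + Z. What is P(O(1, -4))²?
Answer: 1024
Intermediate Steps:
O(d, Z) = Z + Z*d
P(c) = -4*c
P(O(1, -4))² = (-(-16)*(1 + 1))² = (-(-16)*2)² = (-4*(-8))² = 32² = 1024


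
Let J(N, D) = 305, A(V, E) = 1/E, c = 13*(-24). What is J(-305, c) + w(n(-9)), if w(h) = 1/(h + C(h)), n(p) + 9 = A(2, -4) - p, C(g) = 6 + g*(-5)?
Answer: 2136/7 ≈ 305.14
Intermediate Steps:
c = -312
C(g) = 6 - 5*g
n(p) = -37/4 - p (n(p) = -9 + (1/(-4) - p) = -9 + (-¼ - p) = -37/4 - p)
w(h) = 1/(6 - 4*h) (w(h) = 1/(h + (6 - 5*h)) = 1/(6 - 4*h))
J(-305, c) + w(n(-9)) = 305 - 1/(-6 + 4*(-37/4 - 1*(-9))) = 305 - 1/(-6 + 4*(-37/4 + 9)) = 305 - 1/(-6 + 4*(-¼)) = 305 - 1/(-6 - 1) = 305 - 1/(-7) = 305 - 1*(-⅐) = 305 + ⅐ = 2136/7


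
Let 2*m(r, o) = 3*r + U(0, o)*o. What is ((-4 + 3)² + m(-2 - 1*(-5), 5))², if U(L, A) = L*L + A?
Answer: 324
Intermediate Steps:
U(L, A) = A + L² (U(L, A) = L² + A = A + L²)
m(r, o) = o²/2 + 3*r/2 (m(r, o) = (3*r + (o + 0²)*o)/2 = (3*r + (o + 0)*o)/2 = (3*r + o*o)/2 = (3*r + o²)/2 = (o² + 3*r)/2 = o²/2 + 3*r/2)
((-4 + 3)² + m(-2 - 1*(-5), 5))² = ((-4 + 3)² + ((½)*5² + 3*(-2 - 1*(-5))/2))² = ((-1)² + ((½)*25 + 3*(-2 + 5)/2))² = (1 + (25/2 + (3/2)*3))² = (1 + (25/2 + 9/2))² = (1 + 17)² = 18² = 324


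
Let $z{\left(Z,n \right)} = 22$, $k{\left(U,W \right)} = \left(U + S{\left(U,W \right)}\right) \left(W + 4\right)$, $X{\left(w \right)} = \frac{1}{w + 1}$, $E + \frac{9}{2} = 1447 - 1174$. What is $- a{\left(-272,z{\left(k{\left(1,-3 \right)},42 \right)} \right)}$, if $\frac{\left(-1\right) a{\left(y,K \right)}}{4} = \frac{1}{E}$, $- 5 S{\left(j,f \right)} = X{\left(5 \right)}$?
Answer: $\frac{8}{537} \approx 0.014898$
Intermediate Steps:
$E = \frac{537}{2}$ ($E = - \frac{9}{2} + \left(1447 - 1174\right) = - \frac{9}{2} + 273 = \frac{537}{2} \approx 268.5$)
$X{\left(w \right)} = \frac{1}{1 + w}$
$S{\left(j,f \right)} = - \frac{1}{30}$ ($S{\left(j,f \right)} = - \frac{1}{5 \left(1 + 5\right)} = - \frac{1}{5 \cdot 6} = \left(- \frac{1}{5}\right) \frac{1}{6} = - \frac{1}{30}$)
$k{\left(U,W \right)} = \left(4 + W\right) \left(- \frac{1}{30} + U\right)$ ($k{\left(U,W \right)} = \left(U - \frac{1}{30}\right) \left(W + 4\right) = \left(- \frac{1}{30} + U\right) \left(4 + W\right) = \left(4 + W\right) \left(- \frac{1}{30} + U\right)$)
$a{\left(y,K \right)} = - \frac{8}{537}$ ($a{\left(y,K \right)} = - \frac{4}{\frac{537}{2}} = \left(-4\right) \frac{2}{537} = - \frac{8}{537}$)
$- a{\left(-272,z{\left(k{\left(1,-3 \right)},42 \right)} \right)} = \left(-1\right) \left(- \frac{8}{537}\right) = \frac{8}{537}$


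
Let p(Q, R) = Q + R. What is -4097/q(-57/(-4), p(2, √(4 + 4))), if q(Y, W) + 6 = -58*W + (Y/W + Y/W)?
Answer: -8931460/34273 + 6669916*√2/34273 ≈ 14.625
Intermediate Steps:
q(Y, W) = -6 - 58*W + 2*Y/W (q(Y, W) = -6 + (-58*W + (Y/W + Y/W)) = -6 + (-58*W + 2*Y/W) = -6 - 58*W + 2*Y/W)
-4097/q(-57/(-4), p(2, √(4 + 4))) = -4097/(-6 - 58*(2 + √(4 + 4)) + 2*(-57/(-4))/(2 + √(4 + 4))) = -4097/(-6 - 58*(2 + √8) + 2*(-57*(-¼))/(2 + √8)) = -4097/(-6 - 58*(2 + 2*√2) + 2*(57/4)/(2 + 2*√2)) = -4097/(-6 + (-116 - 116*√2) + 57/(2*(2 + 2*√2))) = -4097/(-122 - 116*√2 + 57/(2*(2 + 2*√2)))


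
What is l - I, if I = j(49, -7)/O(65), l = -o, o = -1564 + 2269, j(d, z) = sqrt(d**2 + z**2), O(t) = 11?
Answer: -705 - 35*sqrt(2)/11 ≈ -709.50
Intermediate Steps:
o = 705
l = -705 (l = -1*705 = -705)
I = 35*sqrt(2)/11 (I = sqrt(49**2 + (-7)**2)/11 = sqrt(2401 + 49)*(1/11) = sqrt(2450)*(1/11) = (35*sqrt(2))*(1/11) = 35*sqrt(2)/11 ≈ 4.4998)
l - I = -705 - 35*sqrt(2)/11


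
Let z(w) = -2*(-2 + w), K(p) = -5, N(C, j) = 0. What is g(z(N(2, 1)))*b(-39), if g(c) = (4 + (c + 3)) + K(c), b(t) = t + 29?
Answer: -60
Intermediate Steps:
z(w) = 4 - 2*w
b(t) = 29 + t
g(c) = 2 + c (g(c) = (4 + (c + 3)) - 5 = (4 + (3 + c)) - 5 = (7 + c) - 5 = 2 + c)
g(z(N(2, 1)))*b(-39) = (2 + (4 - 2*0))*(29 - 39) = (2 + (4 + 0))*(-10) = (2 + 4)*(-10) = 6*(-10) = -60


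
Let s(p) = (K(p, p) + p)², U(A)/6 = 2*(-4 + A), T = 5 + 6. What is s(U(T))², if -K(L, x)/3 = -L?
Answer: 12745506816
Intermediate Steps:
K(L, x) = 3*L (K(L, x) = -(-3)*L = 3*L)
T = 11
U(A) = -48 + 12*A (U(A) = 6*(2*(-4 + A)) = 6*(-8 + 2*A) = -48 + 12*A)
s(p) = 16*p² (s(p) = (3*p + p)² = (4*p)² = 16*p²)
s(U(T))² = (16*(-48 + 12*11)²)² = (16*(-48 + 132)²)² = (16*84²)² = (16*7056)² = 112896² = 12745506816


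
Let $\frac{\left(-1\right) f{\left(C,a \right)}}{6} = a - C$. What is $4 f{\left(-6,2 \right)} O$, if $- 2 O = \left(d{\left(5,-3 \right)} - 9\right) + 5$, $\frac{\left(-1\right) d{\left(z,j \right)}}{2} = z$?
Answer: $-1344$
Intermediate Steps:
$f{\left(C,a \right)} = - 6 a + 6 C$ ($f{\left(C,a \right)} = - 6 \left(a - C\right) = - 6 a + 6 C$)
$d{\left(z,j \right)} = - 2 z$
$O = 7$ ($O = - \frac{\left(\left(-2\right) 5 - 9\right) + 5}{2} = - \frac{\left(-10 - 9\right) + 5}{2} = - \frac{-19 + 5}{2} = \left(- \frac{1}{2}\right) \left(-14\right) = 7$)
$4 f{\left(-6,2 \right)} O = 4 \left(\left(-6\right) 2 + 6 \left(-6\right)\right) 7 = 4 \left(-12 - 36\right) 7 = 4 \left(-48\right) 7 = \left(-192\right) 7 = -1344$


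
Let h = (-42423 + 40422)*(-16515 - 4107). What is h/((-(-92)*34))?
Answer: 897057/68 ≈ 13192.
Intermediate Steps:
h = 41264622 (h = -2001*(-20622) = 41264622)
h/((-(-92)*34)) = 41264622/((-(-92)*34)) = 41264622/((-92*(-34))) = 41264622/3128 = 41264622*(1/3128) = 897057/68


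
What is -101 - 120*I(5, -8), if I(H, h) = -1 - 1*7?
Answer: 859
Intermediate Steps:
I(H, h) = -8 (I(H, h) = -1 - 7 = -8)
-101 - 120*I(5, -8) = -101 - 120*(-8) = -101 + 960 = 859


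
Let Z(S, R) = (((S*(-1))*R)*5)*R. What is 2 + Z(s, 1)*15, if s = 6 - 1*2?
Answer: -298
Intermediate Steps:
s = 4 (s = 6 - 2 = 4)
Z(S, R) = -5*S*R² (Z(S, R) = (((-S)*R)*5)*R = (-R*S*5)*R = (-5*R*S)*R = -5*S*R²)
2 + Z(s, 1)*15 = 2 - 5*4*1²*15 = 2 - 5*4*1*15 = 2 - 20*15 = 2 - 300 = -298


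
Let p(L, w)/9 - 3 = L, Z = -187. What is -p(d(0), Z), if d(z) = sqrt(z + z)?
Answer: -27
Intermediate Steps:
d(z) = sqrt(2)*sqrt(z) (d(z) = sqrt(2*z) = sqrt(2)*sqrt(z))
p(L, w) = 27 + 9*L
-p(d(0), Z) = -(27 + 9*(sqrt(2)*sqrt(0))) = -(27 + 9*(sqrt(2)*0)) = -(27 + 9*0) = -(27 + 0) = -1*27 = -27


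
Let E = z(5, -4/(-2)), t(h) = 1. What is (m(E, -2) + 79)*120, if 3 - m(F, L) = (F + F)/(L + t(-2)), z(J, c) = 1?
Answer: 10080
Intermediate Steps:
E = 1
m(F, L) = 3 - 2*F/(1 + L) (m(F, L) = 3 - (F + F)/(L + 1) = 3 - 2*F/(1 + L))
(m(E, -2) + 79)*120 = ((3 - 2*1 + 3*(-2))/(1 - 2) + 79)*120 = ((3 - 2 - 6)/(-1) + 79)*120 = (-1*(-5) + 79)*120 = (5 + 79)*120 = 84*120 = 10080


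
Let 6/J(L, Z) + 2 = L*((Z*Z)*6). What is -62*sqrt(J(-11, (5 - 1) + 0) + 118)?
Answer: -62*sqrt(62419)/23 ≈ -673.48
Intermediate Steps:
J(L, Z) = 6/(-2 + 6*L*Z**2) (J(L, Z) = 6/(-2 + L*((Z*Z)*6)) = 6/(-2 + L*(Z**2*6)) = 6/(-2 + L*(6*Z**2)) = 6/(-2 + 6*L*Z**2))
-62*sqrt(J(-11, (5 - 1) + 0) + 118) = -62*sqrt(3/(-1 + 3*(-11)*((5 - 1) + 0)**2) + 118) = -62*sqrt(3/(-1 + 3*(-11)*(4 + 0)**2) + 118) = -62*sqrt(3/(-1 + 3*(-11)*4**2) + 118) = -62*sqrt(3/(-1 + 3*(-11)*16) + 118) = -62*sqrt(3/(-1 - 528) + 118) = -62*sqrt(3/(-529) + 118) = -62*sqrt(3*(-1/529) + 118) = -62*sqrt(-3/529 + 118) = -62*sqrt(62419)/23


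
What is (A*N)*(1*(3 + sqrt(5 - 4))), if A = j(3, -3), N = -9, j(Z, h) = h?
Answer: 108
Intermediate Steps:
A = -3
(A*N)*(1*(3 + sqrt(5 - 4))) = (-3*(-9))*(1*(3 + sqrt(5 - 4))) = 27*(1*(3 + sqrt(1))) = 27*(1*(3 + 1)) = 27*(1*4) = 27*4 = 108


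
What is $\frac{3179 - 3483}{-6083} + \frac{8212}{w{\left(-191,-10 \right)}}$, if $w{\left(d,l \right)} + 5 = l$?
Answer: $- \frac{49949036}{91245} \approx -547.42$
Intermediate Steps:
$w{\left(d,l \right)} = -5 + l$
$\frac{3179 - 3483}{-6083} + \frac{8212}{w{\left(-191,-10 \right)}} = \frac{3179 - 3483}{-6083} + \frac{8212}{-5 - 10} = \left(-304\right) \left(- \frac{1}{6083}\right) + \frac{8212}{-15} = \frac{304}{6083} + 8212 \left(- \frac{1}{15}\right) = \frac{304}{6083} - \frac{8212}{15} = - \frac{49949036}{91245}$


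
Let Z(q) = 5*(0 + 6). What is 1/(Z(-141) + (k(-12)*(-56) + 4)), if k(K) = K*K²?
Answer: 1/96802 ≈ 1.0330e-5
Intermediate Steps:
k(K) = K³
Z(q) = 30 (Z(q) = 5*6 = 30)
1/(Z(-141) + (k(-12)*(-56) + 4)) = 1/(30 + ((-12)³*(-56) + 4)) = 1/(30 + (-1728*(-56) + 4)) = 1/(30 + (96768 + 4)) = 1/(30 + 96772) = 1/96802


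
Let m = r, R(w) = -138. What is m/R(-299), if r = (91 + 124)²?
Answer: -46225/138 ≈ -334.96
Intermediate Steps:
r = 46225 (r = 215² = 46225)
m = 46225
m/R(-299) = 46225/(-138) = 46225*(-1/138) = -46225/138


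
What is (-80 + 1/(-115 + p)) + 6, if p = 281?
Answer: -12283/166 ≈ -73.994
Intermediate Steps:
(-80 + 1/(-115 + p)) + 6 = (-80 + 1/(-115 + 281)) + 6 = (-80 + 1/166) + 6 = -13279/166 + 6 = -12283/166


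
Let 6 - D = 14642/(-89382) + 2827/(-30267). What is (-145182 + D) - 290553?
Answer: -196464643076383/450887499 ≈ -4.3573e+5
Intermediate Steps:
D = 2821300382/450887499 (D = 6 - (14642/(-89382) + 2827/(-30267)) = 6 - (14642*(-1/89382) + 2827*(-1/30267)) = 6 - (-7321/44691 - 2827/30267) = 6 - 1*(-115975388/450887499) = 6 + 115975388/450887499 = 2821300382/450887499 ≈ 6.2572)
(-145182 + D) - 290553 = (-145182 + 2821300382/450887499) - 290553 = -65457927579436/450887499 - 290553 = -196464643076383/450887499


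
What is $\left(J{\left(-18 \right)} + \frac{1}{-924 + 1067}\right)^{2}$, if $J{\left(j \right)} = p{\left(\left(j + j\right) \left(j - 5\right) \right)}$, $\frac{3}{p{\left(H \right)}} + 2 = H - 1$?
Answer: $\frac{1444}{12780625} \approx 0.00011298$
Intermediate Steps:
$p{\left(H \right)} = \frac{3}{-3 + H}$ ($p{\left(H \right)} = \frac{3}{-2 + \left(H - 1\right)} = \frac{3}{-2 + \left(-1 + H\right)} = \frac{3}{-3 + H}$)
$J{\left(j \right)} = \frac{3}{-3 + 2 j \left(-5 + j\right)}$ ($J{\left(j \right)} = \frac{3}{-3 + \left(j + j\right) \left(j - 5\right)} = \frac{3}{-3 + 2 j \left(-5 + j\right)}$)
$\left(J{\left(-18 \right)} + \frac{1}{-924 + 1067}\right)^{2} = \left(\frac{3}{-3 + 2 \left(-18\right) \left(-5 - 18\right)} + \frac{1}{-924 + 1067}\right)^{2} = \left(\frac{3}{-3 + 2 \left(-18\right) \left(-23\right)} + \frac{1}{143}\right)^{2} = \left(\frac{3}{-3 + 828} + \frac{1}{143}\right)^{2} = \left(\frac{3}{825} + \frac{1}{143}\right)^{2} = \left(3 \cdot \frac{1}{825} + \frac{1}{143}\right)^{2} = \left(\frac{1}{275} + \frac{1}{143}\right)^{2} = \left(\frac{38}{3575}\right)^{2} = \frac{1444}{12780625}$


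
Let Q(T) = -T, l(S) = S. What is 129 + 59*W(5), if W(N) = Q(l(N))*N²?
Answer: -7246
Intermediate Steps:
W(N) = -N³ (W(N) = (-N)*N² = -N³)
129 + 59*W(5) = 129 + 59*(-1*5³) = 129 + 59*(-1*125) = 129 + 59*(-125) = 129 - 7375 = -7246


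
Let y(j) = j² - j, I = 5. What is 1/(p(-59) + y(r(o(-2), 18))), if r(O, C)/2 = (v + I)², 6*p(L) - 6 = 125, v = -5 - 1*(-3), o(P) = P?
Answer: 6/1967 ≈ 0.0030503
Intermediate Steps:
v = -2 (v = -5 + 3 = -2)
p(L) = 131/6 (p(L) = 1 + (⅙)*125 = 1 + 125/6 = 131/6)
r(O, C) = 18 (r(O, C) = 2*(-2 + 5)² = 2*3² = 2*9 = 18)
1/(p(-59) + y(r(o(-2), 18))) = 1/(131/6 + 18*(-1 + 18)) = 1/(131/6 + 18*17) = 1/(131/6 + 306) = 1/(1967/6) = 6/1967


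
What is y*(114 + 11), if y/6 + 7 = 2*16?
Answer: 18750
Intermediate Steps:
y = 150 (y = -42 + 6*(2*16) = -42 + 6*32 = -42 + 192 = 150)
y*(114 + 11) = 150*(114 + 11) = 150*125 = 18750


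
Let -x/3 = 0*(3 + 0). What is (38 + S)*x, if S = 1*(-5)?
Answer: 0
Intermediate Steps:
S = -5
x = 0 (x = -0*(3 + 0) = -0*3 = -3*0 = 0)
(38 + S)*x = (38 - 5)*0 = 33*0 = 0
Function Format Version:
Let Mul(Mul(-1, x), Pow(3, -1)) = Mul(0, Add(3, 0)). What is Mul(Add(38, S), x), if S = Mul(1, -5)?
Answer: 0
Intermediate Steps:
S = -5
x = 0 (x = Mul(-3, Mul(0, Add(3, 0))) = Mul(-3, Mul(0, 3)) = Mul(-3, 0) = 0)
Mul(Add(38, S), x) = Mul(Add(38, -5), 0) = Mul(33, 0) = 0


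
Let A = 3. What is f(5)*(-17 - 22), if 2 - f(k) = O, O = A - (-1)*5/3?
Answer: 104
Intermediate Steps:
O = 14/3 (O = 3 - (-1)*5/3 = 3 - 1*(-5/3) = 3 + 5/3 = 14/3 ≈ 4.6667)
f(k) = -8/3 (f(k) = 2 - 1*14/3 = 2 - 14/3 = -8/3)
f(5)*(-17 - 22) = -8*(-17 - 22)/3 = -8/3*(-39) = 104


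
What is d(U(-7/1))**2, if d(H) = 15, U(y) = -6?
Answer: 225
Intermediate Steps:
d(U(-7/1))**2 = 15**2 = 225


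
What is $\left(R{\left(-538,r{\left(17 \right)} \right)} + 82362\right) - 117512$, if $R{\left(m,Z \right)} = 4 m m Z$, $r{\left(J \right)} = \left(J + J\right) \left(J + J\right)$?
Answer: $1338353906$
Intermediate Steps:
$r{\left(J \right)} = 4 J^{2}$ ($r{\left(J \right)} = 2 J 2 J = 4 J^{2}$)
$R{\left(m,Z \right)} = 4 Z m^{2}$ ($R{\left(m,Z \right)} = 4 m Z m = 4 Z m^{2}$)
$\left(R{\left(-538,r{\left(17 \right)} \right)} + 82362\right) - 117512 = \left(4 \cdot 4 \cdot 17^{2} \left(-538\right)^{2} + 82362\right) - 117512 = \left(4 \cdot 4 \cdot 289 \cdot 289444 + 82362\right) - 117512 = \left(4 \cdot 1156 \cdot 289444 + 82362\right) - 117512 = \left(1338389056 + 82362\right) - 117512 = 1338471418 - 117512 = 1338353906$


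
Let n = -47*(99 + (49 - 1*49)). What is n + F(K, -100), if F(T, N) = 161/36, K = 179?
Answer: -167347/36 ≈ -4648.5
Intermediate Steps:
n = -4653 (n = -47*(99 + (49 - 49)) = -47*(99 + 0) = -47*99 = -4653)
F(T, N) = 161/36 (F(T, N) = 161*(1/36) = 161/36)
n + F(K, -100) = -4653 + 161/36 = -167347/36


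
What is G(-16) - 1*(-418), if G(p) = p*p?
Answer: 674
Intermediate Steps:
G(p) = p**2
G(-16) - 1*(-418) = (-16)**2 - 1*(-418) = 256 + 418 = 674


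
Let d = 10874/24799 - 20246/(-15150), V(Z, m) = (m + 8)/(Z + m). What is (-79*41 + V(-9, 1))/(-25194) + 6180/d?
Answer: 233995999877094667/67199619003504 ≈ 3482.1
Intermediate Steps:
V(Z, m) = (8 + m)/(Z + m)
d = 333410827/187852425 (d = 10874*(1/24799) - 20246*(-1/15150) = 10874/24799 + 10123/7575 = 333410827/187852425 ≈ 1.7749)
(-79*41 + V(-9, 1))/(-25194) + 6180/d = (-79*41 + (8 + 1)/(-9 + 1))/(-25194) + 6180/(333410827/187852425) = (-3239 + 9/(-8))*(-1/25194) + 6180*(187852425/333410827) = (-3239 - ⅛*9)*(-1/25194) + 1160927986500/333410827 = (-3239 - 9/8)*(-1/25194) + 1160927986500/333410827 = -25921/8*(-1/25194) + 1160927986500/333410827 = 25921/201552 + 1160927986500/333410827 = 233995999877094667/67199619003504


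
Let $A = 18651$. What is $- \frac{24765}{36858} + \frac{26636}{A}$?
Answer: $\frac{173285891}{229146186} \approx 0.75622$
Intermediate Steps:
$- \frac{24765}{36858} + \frac{26636}{A} = - \frac{24765}{36858} + \frac{26636}{18651} = \left(-24765\right) \frac{1}{36858} + 26636 \cdot \frac{1}{18651} = - \frac{8255}{12286} + \frac{26636}{18651} = \frac{173285891}{229146186}$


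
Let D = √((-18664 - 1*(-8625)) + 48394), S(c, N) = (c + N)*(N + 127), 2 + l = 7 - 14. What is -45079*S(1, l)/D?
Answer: 42554576*√38355/38355 ≈ 2.1729e+5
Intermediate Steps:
l = -9 (l = -2 + (7 - 14) = -2 - 7 = -9)
S(c, N) = (127 + N)*(N + c) (S(c, N) = (N + c)*(127 + N) = (127 + N)*(N + c))
D = √38355 (D = √((-18664 + 8625) + 48394) = √(-10039 + 48394) = √38355 ≈ 195.84)
-45079*S(1, l)/D = -45079*√38355*((-9)² + 127*(-9) + 127*1 - 9*1)/38355 = -45079*√38355*(81 - 1143 + 127 - 9)/38355 = -45079*(-944*√38355/38355) = -(-42554576)*√38355/38355 = 42554576*√38355/38355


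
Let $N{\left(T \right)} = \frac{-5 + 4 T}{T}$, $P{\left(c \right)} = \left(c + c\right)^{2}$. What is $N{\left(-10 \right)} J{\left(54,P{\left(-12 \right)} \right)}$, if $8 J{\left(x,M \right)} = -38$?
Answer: $- \frac{171}{8} \approx -21.375$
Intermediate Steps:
$P{\left(c \right)} = 4 c^{2}$ ($P{\left(c \right)} = \left(2 c\right)^{2} = 4 c^{2}$)
$J{\left(x,M \right)} = - \frac{19}{4}$ ($J{\left(x,M \right)} = \frac{1}{8} \left(-38\right) = - \frac{19}{4}$)
$N{\left(T \right)} = \frac{-5 + 4 T}{T}$
$N{\left(-10 \right)} J{\left(54,P{\left(-12 \right)} \right)} = \left(4 - \frac{5}{-10}\right) \left(- \frac{19}{4}\right) = \left(4 - - \frac{1}{2}\right) \left(- \frac{19}{4}\right) = \left(4 + \frac{1}{2}\right) \left(- \frac{19}{4}\right) = \frac{9}{2} \left(- \frac{19}{4}\right) = - \frac{171}{8}$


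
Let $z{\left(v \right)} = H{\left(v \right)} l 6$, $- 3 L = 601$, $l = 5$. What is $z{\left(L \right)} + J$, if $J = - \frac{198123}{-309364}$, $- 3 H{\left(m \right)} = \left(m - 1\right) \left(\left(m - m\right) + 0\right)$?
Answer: $\frac{198123}{309364} \approx 0.64042$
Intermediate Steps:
$H{\left(m \right)} = 0$ ($H{\left(m \right)} = - \frac{\left(m - 1\right) \left(\left(m - m\right) + 0\right)}{3} = - \frac{\left(-1 + m\right) \left(0 + 0\right)}{3} = - \frac{\left(-1 + m\right) 0}{3} = \left(- \frac{1}{3}\right) 0 = 0$)
$L = - \frac{601}{3}$ ($L = \left(- \frac{1}{3}\right) 601 = - \frac{601}{3} \approx -200.33$)
$z{\left(v \right)} = 0$ ($z{\left(v \right)} = 0 \cdot 5 \cdot 6 = 0 \cdot 6 = 0$)
$J = \frac{198123}{309364}$ ($J = \left(-198123\right) \left(- \frac{1}{309364}\right) = \frac{198123}{309364} \approx 0.64042$)
$z{\left(L \right)} + J = 0 + \frac{198123}{309364} = \frac{198123}{309364}$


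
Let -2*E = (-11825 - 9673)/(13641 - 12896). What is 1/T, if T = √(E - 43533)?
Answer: -I*√6038473830/16210668 ≈ -0.0047936*I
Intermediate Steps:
E = 10749/745 (E = -(-11825 - 9673)/(2*(13641 - 12896)) = -(-10749)/745 = -½*(-21498/745) = 10749/745 ≈ 14.428)
T = 2*I*√6038473830/745 (T = √(10749/745 - 43533) = √(-32421336/745) = 2*I*√6038473830/745 ≈ 208.61*I)
1/T = 1/(2*I*√6038473830/745) = -I*√6038473830/16210668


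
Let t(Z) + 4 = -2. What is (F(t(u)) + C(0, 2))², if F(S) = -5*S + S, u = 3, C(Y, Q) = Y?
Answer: 576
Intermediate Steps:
t(Z) = -6 (t(Z) = -4 - 2 = -6)
F(S) = -4*S
(F(t(u)) + C(0, 2))² = (-4*(-6) + 0)² = (24 + 0)² = 24² = 576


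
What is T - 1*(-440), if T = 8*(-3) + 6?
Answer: 422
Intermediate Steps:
T = -18 (T = -24 + 6 = -18)
T - 1*(-440) = -18 - 1*(-440) = -18 + 440 = 422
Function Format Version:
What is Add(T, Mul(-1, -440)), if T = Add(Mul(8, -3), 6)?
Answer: 422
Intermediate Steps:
T = -18 (T = Add(-24, 6) = -18)
Add(T, Mul(-1, -440)) = Add(-18, Mul(-1, -440)) = Add(-18, 440) = 422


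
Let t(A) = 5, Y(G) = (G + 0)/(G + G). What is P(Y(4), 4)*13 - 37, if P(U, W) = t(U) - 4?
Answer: -24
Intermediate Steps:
Y(G) = 1/2 (Y(G) = G/((2*G)) = G*(1/(2*G)) = 1/2)
P(U, W) = 1 (P(U, W) = 5 - 4 = 1)
P(Y(4), 4)*13 - 37 = 1*13 - 37 = 13 - 37 = -24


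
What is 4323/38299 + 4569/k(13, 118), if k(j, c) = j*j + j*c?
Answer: 182350200/65223197 ≈ 2.7958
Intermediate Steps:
k(j, c) = j² + c*j
4323/38299 + 4569/k(13, 118) = 4323/38299 + 4569/((13*(118 + 13))) = 4323*(1/38299) + 4569/((13*131)) = 4323/38299 + 4569/1703 = 182350200/65223197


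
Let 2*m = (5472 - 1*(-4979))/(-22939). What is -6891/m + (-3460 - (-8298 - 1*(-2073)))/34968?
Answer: 1579285382497/52207224 ≈ 30250.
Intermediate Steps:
m = -1493/6554 (m = ((5472 - 1*(-4979))/(-22939))/2 = ((5472 + 4979)*(-1/22939))/2 = (10451*(-1/22939))/2 = (1/2)*(-1493/3277) = -1493/6554 ≈ -0.22780)
-6891/m + (-3460 - (-8298 - 1*(-2073)))/34968 = -6891/(-1493/6554) + (-3460 - (-8298 - 1*(-2073)))/34968 = -6891*(-6554/1493) + (-3460 - (-8298 + 2073))*(1/34968) = 45163614/1493 + (-3460 - 1*(-6225))*(1/34968) = 45163614/1493 + (-3460 + 6225)*(1/34968) = 45163614/1493 + 2765*(1/34968) = 45163614/1493 + 2765/34968 = 1579285382497/52207224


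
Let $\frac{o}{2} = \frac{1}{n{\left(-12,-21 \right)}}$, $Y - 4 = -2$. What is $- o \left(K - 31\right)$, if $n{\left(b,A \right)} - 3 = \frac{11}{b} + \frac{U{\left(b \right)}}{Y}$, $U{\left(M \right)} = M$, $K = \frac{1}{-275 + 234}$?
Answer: $- \frac{30528}{1927} \approx -15.842$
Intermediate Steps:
$K = - \frac{1}{41}$ ($K = \frac{1}{-41} = - \frac{1}{41} \approx -0.02439$)
$Y = 2$ ($Y = 4 - 2 = 2$)
$n{\left(b,A \right)} = 3 + \frac{b}{2} + \frac{11}{b}$ ($n{\left(b,A \right)} = 3 + \left(\frac{11}{b} + \frac{b}{2}\right) = 3 + \left(\frac{b}{2} + \frac{11}{b}\right) = 3 + \frac{b}{2} + \frac{11}{b}$)
$o = - \frac{24}{47}$ ($o = \frac{2}{3 + \frac{1}{2} \left(-12\right) + \frac{11}{-12}} = \frac{2}{3 - 6 + 11 \left(- \frac{1}{12}\right)} = \frac{2}{3 - 6 - \frac{11}{12}} = \frac{2}{- \frac{47}{12}} = 2 \left(- \frac{12}{47}\right) = - \frac{24}{47} \approx -0.51064$)
$- o \left(K - 31\right) = - \frac{\left(-24\right) \left(- \frac{1}{41} - 31\right)}{47} = - \frac{\left(-24\right) \left(-1272\right)}{47 \cdot 41} = \left(-1\right) \frac{30528}{1927} = - \frac{30528}{1927}$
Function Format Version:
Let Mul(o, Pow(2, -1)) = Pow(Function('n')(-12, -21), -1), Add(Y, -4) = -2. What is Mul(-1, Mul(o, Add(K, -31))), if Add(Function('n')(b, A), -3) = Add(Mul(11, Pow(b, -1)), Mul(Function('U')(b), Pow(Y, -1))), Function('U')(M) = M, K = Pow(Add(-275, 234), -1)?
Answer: Rational(-30528, 1927) ≈ -15.842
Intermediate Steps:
K = Rational(-1, 41) (K = Pow(-41, -1) = Rational(-1, 41) ≈ -0.024390)
Y = 2 (Y = Add(4, -2) = 2)
Function('n')(b, A) = Add(3, Mul(Rational(1, 2), b), Mul(11, Pow(b, -1))) (Function('n')(b, A) = Add(3, Add(Mul(11, Pow(b, -1)), Mul(b, Pow(2, -1)))) = Add(3, Add(Mul(11, Pow(b, -1)), Mul(b, Rational(1, 2)))) = Add(3, Add(Mul(11, Pow(b, -1)), Mul(Rational(1, 2), b))) = Add(3, Add(Mul(Rational(1, 2), b), Mul(11, Pow(b, -1)))) = Add(3, Mul(Rational(1, 2), b), Mul(11, Pow(b, -1))))
o = Rational(-24, 47) (o = Mul(2, Pow(Add(3, Mul(Rational(1, 2), -12), Mul(11, Pow(-12, -1))), -1)) = Mul(2, Pow(Add(3, -6, Mul(11, Rational(-1, 12))), -1)) = Mul(2, Pow(Add(3, -6, Rational(-11, 12)), -1)) = Mul(2, Pow(Rational(-47, 12), -1)) = Mul(2, Rational(-12, 47)) = Rational(-24, 47) ≈ -0.51064)
Mul(-1, Mul(o, Add(K, -31))) = Mul(-1, Mul(Rational(-24, 47), Add(Rational(-1, 41), -31))) = Mul(-1, Mul(Rational(-24, 47), Rational(-1272, 41))) = Mul(-1, Rational(30528, 1927)) = Rational(-30528, 1927)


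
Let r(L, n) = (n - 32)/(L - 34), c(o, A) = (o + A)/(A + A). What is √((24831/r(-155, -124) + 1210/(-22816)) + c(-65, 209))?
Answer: √1806400074758640647/7748884 ≈ 173.45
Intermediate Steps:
c(o, A) = (A + o)/(2*A) (c(o, A) = (A + o)/((2*A)) = (A + o)*(1/(2*A)) = (A + o)/(2*A))
r(L, n) = (-32 + n)/(-34 + L)
√((24831/r(-155, -124) + 1210/(-22816)) + c(-65, 209)) = √((24831/(((-32 - 124)/(-34 - 155))) + 1210/(-22816)) + (½)*(209 - 65)/209) = √((24831/((-156/(-189))) + 1210*(-1/22816)) + (½)*(1/209)*144) = √((24831/((-1/189*(-156))) - 605/11408) + 72/209) = √((24831/(52/63) - 605/11408) + 72/209) = √((24831*(63/52) - 605/11408) + 72/209) = √((1564353/52 - 605/11408) + 72/209) = √(4461526891/148304 + 72/209) = √(932469798107/30995536) = √1806400074758640647/7748884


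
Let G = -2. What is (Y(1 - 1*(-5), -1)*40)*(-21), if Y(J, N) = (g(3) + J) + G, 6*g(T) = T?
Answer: -3780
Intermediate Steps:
g(T) = T/6
Y(J, N) = -3/2 + J (Y(J, N) = ((1/6)*3 + J) - 2 = (1/2 + J) - 2 = -3/2 + J)
(Y(1 - 1*(-5), -1)*40)*(-21) = ((-3/2 + (1 - 1*(-5)))*40)*(-21) = ((-3/2 + (1 + 5))*40)*(-21) = ((-3/2 + 6)*40)*(-21) = ((9/2)*40)*(-21) = 180*(-21) = -3780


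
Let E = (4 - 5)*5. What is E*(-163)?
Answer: 815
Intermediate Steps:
E = -5 (E = -1*5 = -5)
E*(-163) = -5*(-163) = 815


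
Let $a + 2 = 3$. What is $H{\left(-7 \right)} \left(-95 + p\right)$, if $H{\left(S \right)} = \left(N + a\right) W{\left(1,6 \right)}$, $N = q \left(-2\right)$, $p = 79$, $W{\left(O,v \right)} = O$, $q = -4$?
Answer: $-144$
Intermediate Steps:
$N = 8$ ($N = \left(-4\right) \left(-2\right) = 8$)
$a = 1$ ($a = -2 + 3 = 1$)
$H{\left(S \right)} = 9$ ($H{\left(S \right)} = \left(8 + 1\right) 1 = 9 \cdot 1 = 9$)
$H{\left(-7 \right)} \left(-95 + p\right) = 9 \left(-95 + 79\right) = 9 \left(-16\right) = -144$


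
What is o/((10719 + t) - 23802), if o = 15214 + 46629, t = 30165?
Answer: 61843/17082 ≈ 3.6204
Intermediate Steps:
o = 61843
o/((10719 + t) - 23802) = 61843/((10719 + 30165) - 23802) = 61843/(40884 - 23802) = 61843/17082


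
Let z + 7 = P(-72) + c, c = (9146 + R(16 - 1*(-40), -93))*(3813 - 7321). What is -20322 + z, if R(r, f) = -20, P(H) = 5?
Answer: -32034332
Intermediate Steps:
c = -32014008 (c = (9146 - 20)*(3813 - 7321) = 9126*(-3508) = -32014008)
z = -32014010 (z = -7 + (5 - 32014008) = -7 - 32014003 = -32014010)
-20322 + z = -20322 - 32014010 = -32034332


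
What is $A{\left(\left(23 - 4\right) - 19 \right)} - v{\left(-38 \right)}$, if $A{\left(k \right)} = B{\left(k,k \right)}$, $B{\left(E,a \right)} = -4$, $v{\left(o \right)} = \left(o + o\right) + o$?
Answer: $110$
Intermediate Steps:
$v{\left(o \right)} = 3 o$ ($v{\left(o \right)} = 2 o + o = 3 o$)
$A{\left(k \right)} = -4$
$A{\left(\left(23 - 4\right) - 19 \right)} - v{\left(-38 \right)} = -4 - 3 \left(-38\right) = -4 - -114 = -4 + 114 = 110$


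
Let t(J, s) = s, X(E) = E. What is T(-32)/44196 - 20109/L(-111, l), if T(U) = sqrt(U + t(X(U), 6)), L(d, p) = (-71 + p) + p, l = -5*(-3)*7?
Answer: -20109/139 + I*sqrt(26)/44196 ≈ -144.67 + 0.00011537*I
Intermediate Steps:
l = 105 (l = 15*7 = 105)
L(d, p) = -71 + 2*p
T(U) = sqrt(6 + U) (T(U) = sqrt(U + 6) = sqrt(6 + U))
T(-32)/44196 - 20109/L(-111, l) = sqrt(6 - 32)/44196 - 20109/(-71 + 2*105) = sqrt(-26)*(1/44196) - 20109/(-71 + 210) = (I*sqrt(26))*(1/44196) - 20109/139 = I*sqrt(26)/44196 - 20109*1/139 = I*sqrt(26)/44196 - 20109/139 = -20109/139 + I*sqrt(26)/44196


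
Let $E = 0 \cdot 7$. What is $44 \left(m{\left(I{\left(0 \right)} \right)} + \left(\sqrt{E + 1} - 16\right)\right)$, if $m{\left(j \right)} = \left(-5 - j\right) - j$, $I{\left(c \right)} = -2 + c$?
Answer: $-704$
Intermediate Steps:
$E = 0$
$m{\left(j \right)} = -5 - 2 j$
$44 \left(m{\left(I{\left(0 \right)} \right)} + \left(\sqrt{E + 1} - 16\right)\right) = 44 \left(\left(-5 - 2 \left(-2 + 0\right)\right) + \left(\sqrt{0 + 1} - 16\right)\right) = 44 \left(\left(-5 - -4\right) - \left(16 - \sqrt{1}\right)\right) = 44 \left(\left(-5 + 4\right) + \left(1 - 16\right)\right) = 44 \left(-1 - 15\right) = 44 \left(-16\right) = -704$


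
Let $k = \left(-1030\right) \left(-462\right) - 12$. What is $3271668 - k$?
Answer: $2795820$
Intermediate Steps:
$k = 475848$ ($k = 475860 - 12 = 475848$)
$3271668 - k = 3271668 - 475848 = 2795820$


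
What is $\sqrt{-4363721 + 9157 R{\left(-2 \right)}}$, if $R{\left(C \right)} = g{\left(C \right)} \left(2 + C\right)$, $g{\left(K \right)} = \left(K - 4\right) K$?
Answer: $23 i \sqrt{8249} \approx 2089.0 i$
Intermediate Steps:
$g{\left(K \right)} = K \left(-4 + K\right)$ ($g{\left(K \right)} = \left(-4 + K\right) K = K \left(-4 + K\right)$)
$R{\left(C \right)} = C \left(-4 + C\right) \left(2 + C\right)$
$\sqrt{-4363721 + 9157 R{\left(-2 \right)}} = \sqrt{-4363721 + 9157 \left(- 2 \left(-4 - 2\right) \left(2 - 2\right)\right)} = \sqrt{-4363721 + 9157 \left(\left(-2\right) \left(-6\right) 0\right)} = \sqrt{-4363721 + 9157 \cdot 0} = \sqrt{-4363721 + 0} = \sqrt{-4363721} = 23 i \sqrt{8249}$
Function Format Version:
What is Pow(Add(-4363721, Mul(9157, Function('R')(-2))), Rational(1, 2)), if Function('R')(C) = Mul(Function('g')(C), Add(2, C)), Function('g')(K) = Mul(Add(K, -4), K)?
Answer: Mul(23, I, Pow(8249, Rational(1, 2))) ≈ Mul(2089.0, I)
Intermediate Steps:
Function('g')(K) = Mul(K, Add(-4, K)) (Function('g')(K) = Mul(Add(-4, K), K) = Mul(K, Add(-4, K)))
Function('R')(C) = Mul(C, Add(-4, C), Add(2, C)) (Function('R')(C) = Mul(Mul(C, Add(-4, C)), Add(2, C)) = Mul(C, Add(-4, C), Add(2, C)))
Pow(Add(-4363721, Mul(9157, Function('R')(-2))), Rational(1, 2)) = Pow(Add(-4363721, Mul(9157, Mul(-2, Add(-4, -2), Add(2, -2)))), Rational(1, 2)) = Pow(Add(-4363721, Mul(9157, Mul(-2, -6, 0))), Rational(1, 2)) = Pow(Add(-4363721, Mul(9157, 0)), Rational(1, 2)) = Pow(Add(-4363721, 0), Rational(1, 2)) = Pow(-4363721, Rational(1, 2)) = Mul(23, I, Pow(8249, Rational(1, 2)))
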